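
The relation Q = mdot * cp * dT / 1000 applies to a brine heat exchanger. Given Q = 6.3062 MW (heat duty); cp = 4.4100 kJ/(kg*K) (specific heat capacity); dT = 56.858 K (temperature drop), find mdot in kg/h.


mdot = Q * 1000 / (cp * dT)
mdot = 6.3062 * 1000 / (4.4100 * 56.858)
mdot = 25.14998 kg/s
Convert: 25.14998 kg/s * 3600.0 = 90540 kg/h
mdot = 90540 kg/h


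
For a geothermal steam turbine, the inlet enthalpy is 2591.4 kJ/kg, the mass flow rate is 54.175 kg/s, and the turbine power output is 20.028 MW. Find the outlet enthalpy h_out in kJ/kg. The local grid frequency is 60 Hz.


h_out = h_in - P * 1000 / mdot
h_out = 2591.4 - 20.028 * 1000 / 54.175
h_out = 2221.7 kJ/kg


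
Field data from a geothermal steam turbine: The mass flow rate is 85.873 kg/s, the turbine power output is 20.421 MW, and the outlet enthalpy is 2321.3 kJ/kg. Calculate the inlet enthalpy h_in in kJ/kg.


h_in = h_out + P * 1000 / mdot
h_in = 2321.3 + 20.421 * 1000 / 85.873
h_in = 2559.1 kJ/kg


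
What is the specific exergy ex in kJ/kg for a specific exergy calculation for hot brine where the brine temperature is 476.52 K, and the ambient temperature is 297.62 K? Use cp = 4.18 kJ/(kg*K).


ex = cp * ((T_b - T_0) - T_0 * ln(T_b/T_0))
ex = 4.18 * ((476.52 - 297.62) - 297.62 * ln(476.52/297.62))
ex = 162.24 kJ/kg


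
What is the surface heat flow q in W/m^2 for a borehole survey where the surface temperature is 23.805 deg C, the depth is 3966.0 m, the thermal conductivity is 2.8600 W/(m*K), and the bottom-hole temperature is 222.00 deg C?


Step 1: grad = (T_d - T_surf)/d * 1000 = (222.0 - 23.805)/3966.0 * 1000 = 49.97352 deg C/km
Step 2: q = k * grad / 1000 = 2.86 * 49.97352 / 1000 = 0.14292 W/m^2
q = 0.14292 W/m^2


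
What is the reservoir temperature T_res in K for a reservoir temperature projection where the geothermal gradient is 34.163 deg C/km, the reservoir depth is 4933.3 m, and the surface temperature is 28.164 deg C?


T_res = T_surf + grad * d / 1000
T_res = 28.164 + 34.163 * 4933.3 / 1000
T_res = 196.7003 deg C
Convert to K: 196.7003 + 273.15 = 469.85 K
T_res = 469.85 K


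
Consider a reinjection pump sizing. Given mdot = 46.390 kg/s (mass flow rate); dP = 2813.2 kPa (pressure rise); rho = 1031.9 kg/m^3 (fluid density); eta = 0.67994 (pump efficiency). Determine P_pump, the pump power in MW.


P_pump = mdot * dP / (rho * eta)
P_pump = 46.390 * 2813.2 / (1031.9 * 0.67994)
P_pump = 186.0016 kW
Convert: 186.0016 kW * 0.001 = 0.18600 MW
P_pump = 0.18600 MW


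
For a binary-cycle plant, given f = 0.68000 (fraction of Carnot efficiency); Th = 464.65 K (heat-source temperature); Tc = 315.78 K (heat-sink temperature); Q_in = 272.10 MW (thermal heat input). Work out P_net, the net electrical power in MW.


Step 1: eta = (1 - Tc/Th)*f = (1 - 315.78/464.65)*0.68 = 0.2178664
Step 2: P_net = eta * Q_in = 0.2178664 * 272.1 = 59.281 MW
P_net = 59.281 MW


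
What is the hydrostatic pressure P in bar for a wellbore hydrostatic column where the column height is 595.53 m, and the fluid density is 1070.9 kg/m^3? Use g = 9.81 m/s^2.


P = rho * g * h / 1e6
P = 1070.9 * 9.81 * 595.53 / 1e6
P = 6.256358 MPa
Convert: 6.256358 MPa * 10.0 = 62.564 bar
P = 62.564 bar


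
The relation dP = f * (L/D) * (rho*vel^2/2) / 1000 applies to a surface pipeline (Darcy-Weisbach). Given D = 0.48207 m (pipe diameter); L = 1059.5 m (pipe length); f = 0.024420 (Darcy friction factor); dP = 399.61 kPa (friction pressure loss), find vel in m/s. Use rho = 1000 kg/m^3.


vel = sqrt(dP*1000*2*D / (f*L*rho))
vel = sqrt(399.61*1000*2*0.48207 / (0.024420*1059.5*1000))
vel = 3.8589 m/s


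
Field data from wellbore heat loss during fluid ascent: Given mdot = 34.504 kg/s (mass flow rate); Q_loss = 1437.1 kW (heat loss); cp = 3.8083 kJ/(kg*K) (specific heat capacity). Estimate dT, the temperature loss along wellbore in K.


dT = Q_loss / (mdot * cp)
dT = 1437.1 / (34.504 * 3.8083)
dT = 10.937 K


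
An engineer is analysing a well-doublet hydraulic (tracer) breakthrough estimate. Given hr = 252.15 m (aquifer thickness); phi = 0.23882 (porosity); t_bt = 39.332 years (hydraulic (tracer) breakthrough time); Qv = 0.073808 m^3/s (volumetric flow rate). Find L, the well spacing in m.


L = sqrt(t_bt*365.25*86400*3*Qv / (pi*hr*phi))
L = sqrt(39.332*365.25*86400*3*0.073808 / (pi*252.15*0.23882))
L = 1205.3 m


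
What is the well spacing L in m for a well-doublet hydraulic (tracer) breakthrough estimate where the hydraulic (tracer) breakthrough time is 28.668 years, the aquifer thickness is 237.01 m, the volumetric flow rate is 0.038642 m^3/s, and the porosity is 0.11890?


L = sqrt(t_bt*365.25*86400*3*Qv / (pi*hr*phi))
L = sqrt(28.668*365.25*86400*3*0.038642 / (pi*237.01*0.11890))
L = 1088.4 m


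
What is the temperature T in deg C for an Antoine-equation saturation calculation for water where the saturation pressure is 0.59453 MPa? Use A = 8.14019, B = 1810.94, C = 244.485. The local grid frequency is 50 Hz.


T = B / (A - log10(P_sat * 760 / 0.101325)) - C
T = 1810.94 / (8.14019 - log10(0.59453 * 760 / 0.101325)) - 244.485
T = 158.76 deg C


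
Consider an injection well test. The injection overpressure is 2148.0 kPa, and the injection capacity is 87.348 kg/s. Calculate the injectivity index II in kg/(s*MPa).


II = mdot * 1000 / dP
II = 87.348 * 1000 / 2148.0
II = 40.665 kg/(s*MPa)


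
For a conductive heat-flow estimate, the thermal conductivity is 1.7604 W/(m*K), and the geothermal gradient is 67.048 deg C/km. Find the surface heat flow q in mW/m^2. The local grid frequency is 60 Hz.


q = k * grad / 1000
q = 1.7604 * 67.048 / 1000
q = 0.1180313 W/m^2
Convert: 0.1180313 W/m^2 * 1000.0 = 118.03 mW/m^2
q = 118.03 mW/m^2


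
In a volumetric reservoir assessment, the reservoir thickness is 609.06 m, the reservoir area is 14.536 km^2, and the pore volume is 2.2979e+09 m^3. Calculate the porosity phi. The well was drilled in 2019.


phi = Vp / (A * 1e6 * hr)
phi = 2.2979e+09 / (14.536 * 1e6 * 609.06)
phi = 0.25955


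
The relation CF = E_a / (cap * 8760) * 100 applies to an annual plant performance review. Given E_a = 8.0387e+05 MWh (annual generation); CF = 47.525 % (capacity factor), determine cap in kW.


cap = E_a / (CF/100 * 8760)
cap = 8.0387e+05 / (47.525/100 * 8760)
cap = 193.0899 MW
Convert: 193.0899 MW * 1000.0 = 1.9309e+05 kW
cap = 1.9309e+05 kW


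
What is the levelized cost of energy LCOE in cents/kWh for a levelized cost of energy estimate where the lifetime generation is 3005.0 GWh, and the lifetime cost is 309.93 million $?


LCOE = C_tot / E_tot * 100
LCOE = 309.93 / 3005.0 * 100
LCOE = 10.314 cents/kWh


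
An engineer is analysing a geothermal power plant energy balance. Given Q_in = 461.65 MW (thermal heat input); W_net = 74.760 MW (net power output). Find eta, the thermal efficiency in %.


eta = W_net / Q_in * 100
eta = 74.760 / 461.65 * 100
eta = 16.194 %


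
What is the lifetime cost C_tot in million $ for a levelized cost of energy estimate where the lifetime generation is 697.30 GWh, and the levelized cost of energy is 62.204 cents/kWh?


C_tot = LCOE / 100 * E_tot
C_tot = 62.204 / 100 * 697.30
C_tot = 433.75 million $


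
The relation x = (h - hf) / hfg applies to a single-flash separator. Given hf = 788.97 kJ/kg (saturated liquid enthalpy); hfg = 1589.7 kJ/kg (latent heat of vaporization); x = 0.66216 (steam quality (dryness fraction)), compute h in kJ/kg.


h = hf + x * hfg
h = 788.97 + 0.66216 * 1589.7
h = 1841.6 kJ/kg


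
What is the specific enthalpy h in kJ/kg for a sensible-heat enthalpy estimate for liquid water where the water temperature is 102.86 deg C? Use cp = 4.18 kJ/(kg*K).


h = cp * T
h = 4.18 * 102.86
h = 429.95 kJ/kg


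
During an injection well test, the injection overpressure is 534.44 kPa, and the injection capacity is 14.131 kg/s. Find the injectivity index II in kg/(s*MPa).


II = mdot * 1000 / dP
II = 14.131 * 1000 / 534.44
II = 26.441 kg/(s*MPa)


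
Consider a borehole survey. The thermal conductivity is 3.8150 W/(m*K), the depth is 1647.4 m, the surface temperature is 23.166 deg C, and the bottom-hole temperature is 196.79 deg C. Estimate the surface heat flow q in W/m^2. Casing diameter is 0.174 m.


Step 1: grad = (T_d - T_surf)/d * 1000 = (196.79 - 23.166)/1647.4 * 1000 = 105.3927 deg C/km
Step 2: q = k * grad / 1000 = 3.815 * 105.3927 / 1000 = 0.40207 W/m^2
q = 0.40207 W/m^2


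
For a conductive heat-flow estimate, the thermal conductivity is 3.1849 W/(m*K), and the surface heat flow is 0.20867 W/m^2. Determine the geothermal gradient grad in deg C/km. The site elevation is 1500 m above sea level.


grad = q * 1000 / k
grad = 0.20867 * 1000 / 3.1849
grad = 65.519 deg C/km


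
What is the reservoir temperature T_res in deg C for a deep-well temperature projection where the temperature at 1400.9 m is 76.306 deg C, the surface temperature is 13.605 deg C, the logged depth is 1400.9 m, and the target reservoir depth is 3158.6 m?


Step 1: grad = (T_d1 - T_surf)/d1 * 1000 = (76.306 - 13.605)/1400.9 * 1000 = 44.75766 deg C/km
Step 2: T_res = T_surf + grad*d2/1000 = 13.605 + 44.75766*3158.6/1000 = 154.98 deg C
T_res = 154.98 deg C


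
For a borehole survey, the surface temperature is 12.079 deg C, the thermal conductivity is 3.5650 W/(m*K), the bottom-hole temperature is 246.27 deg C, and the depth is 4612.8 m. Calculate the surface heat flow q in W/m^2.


Step 1: grad = (T_d - T_surf)/d * 1000 = (246.27 - 12.079)/4612.8 * 1000 = 50.76981 deg C/km
Step 2: q = k * grad / 1000 = 3.565 * 50.76981 / 1000 = 0.18099 W/m^2
q = 0.18099 W/m^2


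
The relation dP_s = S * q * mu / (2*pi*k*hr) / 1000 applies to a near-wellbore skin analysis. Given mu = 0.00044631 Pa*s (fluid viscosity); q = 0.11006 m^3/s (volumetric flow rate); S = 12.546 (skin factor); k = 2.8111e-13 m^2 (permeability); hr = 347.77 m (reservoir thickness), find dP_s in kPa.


dP_s = S * q * mu / (2*pi*k*hr) / 1000
dP_s = 12.546 * 0.11006 * 0.00044631 / (2*pi*2.8111e-13*347.77) / 1000
dP_s = 1003.3 kPa


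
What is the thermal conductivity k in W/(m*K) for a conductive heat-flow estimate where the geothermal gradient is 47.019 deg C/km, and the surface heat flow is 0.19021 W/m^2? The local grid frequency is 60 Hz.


k = q * 1000 / grad
k = 0.19021 * 1000 / 47.019
k = 4.0454 W/(m*K)


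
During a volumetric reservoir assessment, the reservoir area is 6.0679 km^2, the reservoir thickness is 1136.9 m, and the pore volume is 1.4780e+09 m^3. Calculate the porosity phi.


phi = Vp / (A * 1e6 * hr)
phi = 1.4780e+09 / (6.0679 * 1e6 * 1136.9)
phi = 0.21425


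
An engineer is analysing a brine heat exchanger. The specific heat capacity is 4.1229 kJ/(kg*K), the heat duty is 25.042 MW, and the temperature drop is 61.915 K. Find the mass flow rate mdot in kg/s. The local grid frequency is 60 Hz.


mdot = Q * 1000 / (cp * dT)
mdot = 25.042 * 1000 / (4.1229 * 61.915)
mdot = 98.100 kg/s


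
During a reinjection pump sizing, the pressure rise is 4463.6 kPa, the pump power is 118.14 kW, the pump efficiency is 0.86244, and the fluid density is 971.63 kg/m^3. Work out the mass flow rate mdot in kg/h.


mdot = P_pump * rho * eta / dP
mdot = 118.14 * 971.63 * 0.86244 / 4463.6
mdot = 22.17898 kg/s
Convert: 22.17898 kg/s * 3600.0 = 79844 kg/h
mdot = 79844 kg/h


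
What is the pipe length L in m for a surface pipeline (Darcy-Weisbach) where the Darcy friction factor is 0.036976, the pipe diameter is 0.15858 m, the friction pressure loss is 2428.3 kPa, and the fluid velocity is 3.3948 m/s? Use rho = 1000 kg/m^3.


L = dP*1000*D / (f*rho*vel^2/2)
L = 2428.3*1000*0.15858 / (0.036976*1000*3.3948^2/2)
L = 1807.3 m


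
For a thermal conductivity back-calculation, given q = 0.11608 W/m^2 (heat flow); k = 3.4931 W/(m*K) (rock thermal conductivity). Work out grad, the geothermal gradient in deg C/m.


grad = q / k * 1000
grad = 0.11608 / 3.4931 * 1000
grad = 33.23123 deg C/km
Convert: 33.23123 deg C/km * 0.001 = 0.033231 deg C/m
grad = 0.033231 deg C/m


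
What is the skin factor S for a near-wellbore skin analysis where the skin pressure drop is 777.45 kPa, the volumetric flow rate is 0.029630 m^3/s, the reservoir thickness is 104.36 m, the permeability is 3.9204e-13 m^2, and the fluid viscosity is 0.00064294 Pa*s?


S = dP_s * 1000 * 2*pi*k*hr / (q*mu)
S = 777.45 * 1000 * 2*pi*3.9204e-13*104.36 / (0.029630*0.00064294)
S = 10.491


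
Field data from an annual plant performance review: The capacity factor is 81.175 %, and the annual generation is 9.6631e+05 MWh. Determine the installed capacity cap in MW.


cap = E_a / (CF/100 * 8760)
cap = 9.6631e+05 / (81.175/100 * 8760)
cap = 135.89 MW


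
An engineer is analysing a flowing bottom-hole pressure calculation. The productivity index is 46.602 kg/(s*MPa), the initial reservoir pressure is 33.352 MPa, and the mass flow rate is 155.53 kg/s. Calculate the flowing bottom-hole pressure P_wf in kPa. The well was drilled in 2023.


P_wf = P_i - mdot / PI
P_wf = 33.352 - 155.53 / 46.602
P_wf = 30.01459 MPa
Convert: 30.01459 MPa * 1000.0 = 30015 kPa
P_wf = 30015 kPa


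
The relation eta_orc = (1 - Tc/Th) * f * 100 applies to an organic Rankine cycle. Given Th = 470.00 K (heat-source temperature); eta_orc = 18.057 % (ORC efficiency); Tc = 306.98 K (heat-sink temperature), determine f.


f = (eta_orc/100) / (1 - Tc/Th)
f = (18.057/100) / (1 - 306.98/470.00)
f = 0.52060


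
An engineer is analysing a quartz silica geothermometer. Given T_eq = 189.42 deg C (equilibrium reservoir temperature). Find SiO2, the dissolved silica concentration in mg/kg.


SiO2 = 10^(5.19 - 1309/(T_eq + 273.15))
SiO2 = 10^(5.19 - 1309/(189.42 + 273.15))
SiO2 = 229.17 mg/kg


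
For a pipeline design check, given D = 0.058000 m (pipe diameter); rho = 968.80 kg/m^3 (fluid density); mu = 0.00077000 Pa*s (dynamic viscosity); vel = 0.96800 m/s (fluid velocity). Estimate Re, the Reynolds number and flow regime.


Step 1: Re = rho*vel*D/mu = 968.8*0.968*0.058/0.00077 = 70639
Step 2: Re = 70639 > 4000, so flow is turbulent.
Re = 70639 (turbulent)


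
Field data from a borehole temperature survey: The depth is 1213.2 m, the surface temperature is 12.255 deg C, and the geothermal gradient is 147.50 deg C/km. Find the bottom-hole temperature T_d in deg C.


T_d = T_surf + grad * d / 1000
T_d = 12.255 + 147.50 * 1213.2 / 1000
T_d = 191.20 deg C


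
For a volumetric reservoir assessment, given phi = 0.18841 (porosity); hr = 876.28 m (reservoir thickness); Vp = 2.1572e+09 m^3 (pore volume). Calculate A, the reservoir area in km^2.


A = Vp / (1e6 * hr * phi)
A = 2.1572e+09 / (1e6 * 876.28 * 0.18841)
A = 13.066 km^2


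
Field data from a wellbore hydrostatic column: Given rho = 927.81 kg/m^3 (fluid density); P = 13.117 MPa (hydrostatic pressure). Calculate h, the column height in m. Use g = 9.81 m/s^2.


h = P * 1e6 / (g * rho)
h = 13.117 * 1e6 / (9.81 * 927.81)
h = 1441.1 m


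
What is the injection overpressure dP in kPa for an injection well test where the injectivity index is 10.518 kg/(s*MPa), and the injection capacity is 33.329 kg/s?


dP = mdot * 1000 / II
dP = 33.329 * 1000 / 10.518
dP = 3168.8 kPa


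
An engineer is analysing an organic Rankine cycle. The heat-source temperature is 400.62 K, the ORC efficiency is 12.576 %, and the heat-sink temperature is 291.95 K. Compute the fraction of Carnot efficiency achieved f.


f = (eta_orc/100) / (1 - Tc/Th)
f = (12.576/100) / (1 - 291.95/400.62)
f = 0.46362


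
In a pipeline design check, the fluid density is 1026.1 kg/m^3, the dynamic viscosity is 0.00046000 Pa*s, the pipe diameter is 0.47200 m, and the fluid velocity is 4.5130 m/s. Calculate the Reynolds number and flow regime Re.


Step 1: Re = rho*vel*D/mu = 1026.1*4.513*0.472/0.00046 = 4.7516e+06
Step 2: Re = 4.7516e+06 > 4000, so flow is turbulent.
Re = 4.7516e+06 (turbulent)


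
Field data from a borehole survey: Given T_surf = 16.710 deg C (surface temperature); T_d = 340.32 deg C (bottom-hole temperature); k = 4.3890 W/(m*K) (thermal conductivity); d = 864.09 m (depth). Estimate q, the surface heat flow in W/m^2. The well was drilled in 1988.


Step 1: grad = (T_d - T_surf)/d * 1000 = (340.32 - 16.71)/864.09 * 1000 = 374.5096 deg C/km
Step 2: q = k * grad / 1000 = 4.389 * 374.5096 / 1000 = 1.6437 W/m^2
q = 1.6437 W/m^2


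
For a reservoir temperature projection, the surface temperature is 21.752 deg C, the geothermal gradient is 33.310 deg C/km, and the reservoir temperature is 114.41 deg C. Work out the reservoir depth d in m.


d = (T_res - T_surf) / grad * 1000
d = (114.41 - 21.752) / 33.310 * 1000
d = 2781.7 m


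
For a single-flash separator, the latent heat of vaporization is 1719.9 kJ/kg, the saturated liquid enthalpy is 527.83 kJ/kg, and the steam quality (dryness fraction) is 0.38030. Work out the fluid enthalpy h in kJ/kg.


h = hf + x * hfg
h = 527.83 + 0.38030 * 1719.9
h = 1181.9 kJ/kg


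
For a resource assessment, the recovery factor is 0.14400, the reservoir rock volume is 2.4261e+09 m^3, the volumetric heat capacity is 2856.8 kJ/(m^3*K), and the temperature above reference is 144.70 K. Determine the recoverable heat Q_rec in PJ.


Step 1: Q_s = Vr*rhoc*dT/1e12 = 2.4261e+09*2856.8*144.7/1e12 = 1002.899 PJ
Step 2: Q_rec = Q_s * RF = 1002.899 * 0.144 = 144.42 PJ
Q_rec = 144.42 PJ


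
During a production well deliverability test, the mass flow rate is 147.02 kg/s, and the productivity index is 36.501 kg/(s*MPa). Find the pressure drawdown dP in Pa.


dP = mdot * 1000 / PI
dP = 147.02 * 1000 / 36.501
dP = 4027.835 kPa
Convert: 4027.835 kPa * 1000.0 = 4.0278e+06 Pa
dP = 4.0278e+06 Pa


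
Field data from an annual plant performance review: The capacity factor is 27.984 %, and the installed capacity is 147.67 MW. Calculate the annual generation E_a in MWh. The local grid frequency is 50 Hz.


E_a = CF / 100 * cap * 8760
E_a = 27.984 / 100 * 147.67 * 8760
E_a = 3.6200e+05 MWh


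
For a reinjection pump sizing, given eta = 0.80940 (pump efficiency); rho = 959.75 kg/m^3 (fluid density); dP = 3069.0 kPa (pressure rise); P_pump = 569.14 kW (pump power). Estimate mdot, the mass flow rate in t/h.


mdot = P_pump * rho * eta / dP
mdot = 569.14 * 959.75 * 0.80940 / 3069.0
mdot = 144.0600 kg/s
Convert: 144.0600 kg/s * 3.6 = 518.62 t/h
mdot = 518.62 t/h


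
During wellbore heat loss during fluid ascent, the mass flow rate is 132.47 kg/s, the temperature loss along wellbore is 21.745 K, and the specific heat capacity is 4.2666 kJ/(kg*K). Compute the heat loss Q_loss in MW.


Q_loss = mdot * cp * dT
Q_loss = 132.47 * 4.2666 * 21.745
Q_loss = 12290.20 kW
Convert: 12290.20 kW * 0.001 = 12.290 MW
Q_loss = 12.290 MW


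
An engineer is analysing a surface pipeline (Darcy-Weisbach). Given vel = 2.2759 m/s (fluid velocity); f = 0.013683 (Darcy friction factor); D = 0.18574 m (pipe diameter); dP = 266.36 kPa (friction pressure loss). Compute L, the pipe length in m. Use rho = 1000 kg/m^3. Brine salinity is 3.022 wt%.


L = dP*1000*D / (f*rho*vel^2/2)
L = 266.36*1000*0.18574 / (0.013683*1000*2.2759^2/2)
L = 1396.1 m


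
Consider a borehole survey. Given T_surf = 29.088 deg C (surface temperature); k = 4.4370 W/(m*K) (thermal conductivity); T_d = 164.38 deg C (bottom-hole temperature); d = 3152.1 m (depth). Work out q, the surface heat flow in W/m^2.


Step 1: grad = (T_d - T_surf)/d * 1000 = (164.38 - 29.088)/3152.1 * 1000 = 42.92123 deg C/km
Step 2: q = k * grad / 1000 = 4.437 * 42.92123 / 1000 = 0.19044 W/m^2
q = 0.19044 W/m^2


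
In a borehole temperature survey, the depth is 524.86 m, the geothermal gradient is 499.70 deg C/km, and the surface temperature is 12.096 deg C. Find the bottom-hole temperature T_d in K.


T_d = T_surf + grad * d / 1000
T_d = 12.096 + 499.70 * 524.86 / 1000
T_d = 274.3685 deg C
Convert to K: 274.3685 + 273.15 = 547.52 K
T_d = 547.52 K


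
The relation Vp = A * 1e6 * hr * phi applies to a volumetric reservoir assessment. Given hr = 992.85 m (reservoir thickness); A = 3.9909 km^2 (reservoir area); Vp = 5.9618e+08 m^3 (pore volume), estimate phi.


phi = Vp / (A * 1e6 * hr)
phi = 5.9618e+08 / (3.9909 * 1e6 * 992.85)
phi = 0.15046


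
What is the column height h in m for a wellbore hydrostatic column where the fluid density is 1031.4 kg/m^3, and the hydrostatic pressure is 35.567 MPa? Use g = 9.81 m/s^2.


h = P * 1e6 / (g * rho)
h = 35.567 * 1e6 / (9.81 * 1031.4)
h = 3515.2 m


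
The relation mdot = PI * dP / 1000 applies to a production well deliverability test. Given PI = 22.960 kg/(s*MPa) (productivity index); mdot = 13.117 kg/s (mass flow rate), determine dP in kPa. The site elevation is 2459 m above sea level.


dP = mdot * 1000 / PI
dP = 13.117 * 1000 / 22.960
dP = 571.30 kPa


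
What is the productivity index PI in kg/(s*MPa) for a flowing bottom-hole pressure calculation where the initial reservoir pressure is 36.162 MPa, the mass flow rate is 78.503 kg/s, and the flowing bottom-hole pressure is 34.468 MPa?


PI = mdot / (P_i - P_wf)
PI = 78.503 / (36.162 - 34.468)
PI = 46.342 kg/(s*MPa)


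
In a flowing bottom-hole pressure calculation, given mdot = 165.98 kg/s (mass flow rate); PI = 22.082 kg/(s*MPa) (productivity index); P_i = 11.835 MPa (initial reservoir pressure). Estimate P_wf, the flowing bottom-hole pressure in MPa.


P_wf = P_i - mdot / PI
P_wf = 11.835 - 165.98 / 22.082
P_wf = 4.3185 MPa


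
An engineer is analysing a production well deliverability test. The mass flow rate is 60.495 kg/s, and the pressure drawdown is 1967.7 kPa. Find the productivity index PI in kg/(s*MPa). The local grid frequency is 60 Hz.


PI = mdot * 1000 / dP
PI = 60.495 * 1000 / 1967.7
PI = 30.744 kg/(s*MPa)


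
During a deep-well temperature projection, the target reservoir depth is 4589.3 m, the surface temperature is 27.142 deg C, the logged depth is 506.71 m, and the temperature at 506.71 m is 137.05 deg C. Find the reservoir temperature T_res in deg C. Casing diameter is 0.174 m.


Step 1: grad = (T_d1 - T_surf)/d1 * 1000 = (137.05 - 27.142)/506.71 * 1000 = 216.9051 deg C/km
Step 2: T_res = T_surf + grad*d2/1000 = 27.142 + 216.9051*4589.3/1000 = 1022.6 deg C
T_res = 1022.6 deg C


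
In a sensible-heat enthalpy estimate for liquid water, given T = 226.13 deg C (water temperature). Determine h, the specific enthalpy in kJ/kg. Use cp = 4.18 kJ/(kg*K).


h = cp * T
h = 4.18 * 226.13
h = 945.22 kJ/kg


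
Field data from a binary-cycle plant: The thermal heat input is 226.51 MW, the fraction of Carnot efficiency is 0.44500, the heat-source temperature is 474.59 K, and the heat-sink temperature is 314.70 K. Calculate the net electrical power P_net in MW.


Step 1: eta = (1 - Tc/Th)*f = (1 - 314.7/474.59)*0.445 = 0.1499211
Step 2: P_net = eta * Q_in = 0.1499211 * 226.51 = 33.959 MW
P_net = 33.959 MW


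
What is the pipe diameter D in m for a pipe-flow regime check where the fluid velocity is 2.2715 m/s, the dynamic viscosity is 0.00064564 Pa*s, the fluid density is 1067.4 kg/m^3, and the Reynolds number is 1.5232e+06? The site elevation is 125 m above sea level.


D = Re * mu / (rho * vel)
D = 1.5232e+06 * 0.00064564 / (1067.4 * 2.2715)
D = 0.40561 m


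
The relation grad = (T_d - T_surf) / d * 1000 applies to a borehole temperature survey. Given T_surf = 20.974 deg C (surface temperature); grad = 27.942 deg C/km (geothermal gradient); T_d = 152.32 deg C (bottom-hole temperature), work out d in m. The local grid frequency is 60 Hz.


d = (T_d - T_surf) / grad * 1000
d = (152.32 - 20.974) / 27.942 * 1000
d = 4700.7 m


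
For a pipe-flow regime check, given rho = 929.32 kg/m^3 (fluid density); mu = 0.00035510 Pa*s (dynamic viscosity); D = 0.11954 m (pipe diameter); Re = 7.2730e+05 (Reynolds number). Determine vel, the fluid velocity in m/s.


vel = Re * mu / (rho * D)
vel = 7.2730e+05 * 0.00035510 / (929.32 * 0.11954)
vel = 2.3248 m/s


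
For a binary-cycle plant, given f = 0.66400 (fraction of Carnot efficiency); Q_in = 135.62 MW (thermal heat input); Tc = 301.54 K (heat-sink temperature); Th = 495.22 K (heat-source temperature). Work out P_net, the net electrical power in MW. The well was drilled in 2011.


Step 1: eta = (1 - Tc/Th)*f = (1 - 301.54/495.22)*0.664 = 0.2596897
Step 2: P_net = eta * Q_in = 0.2596897 * 135.62 = 35.219 MW
P_net = 35.219 MW


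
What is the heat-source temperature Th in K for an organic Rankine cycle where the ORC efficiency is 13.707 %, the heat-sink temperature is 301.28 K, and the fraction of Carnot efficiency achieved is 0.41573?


Th = Tc / (1 - (eta_orc/100)/f)
Th = 301.28 / (1 - (13.707/100)/0.41573)
Th = 449.48 K


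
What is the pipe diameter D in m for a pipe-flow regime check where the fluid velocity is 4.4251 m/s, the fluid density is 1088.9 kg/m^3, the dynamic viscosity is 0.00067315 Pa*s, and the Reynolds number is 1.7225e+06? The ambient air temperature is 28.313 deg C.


D = Re * mu / (rho * vel)
D = 1.7225e+06 * 0.00067315 / (1088.9 * 4.4251)
D = 0.24064 m


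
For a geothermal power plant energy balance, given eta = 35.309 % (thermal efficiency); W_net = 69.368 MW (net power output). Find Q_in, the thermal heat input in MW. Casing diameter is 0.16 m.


Q_in = W_net / (eta / 100)
Q_in = 69.368 / (35.309 / 100)
Q_in = 196.46 MW


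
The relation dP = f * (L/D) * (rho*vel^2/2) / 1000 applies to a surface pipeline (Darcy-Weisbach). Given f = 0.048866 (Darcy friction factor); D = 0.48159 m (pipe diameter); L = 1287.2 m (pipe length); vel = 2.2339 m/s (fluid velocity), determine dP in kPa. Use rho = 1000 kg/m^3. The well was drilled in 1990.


dP = f * (L/D) * (rho*vel^2/2) / 1000
dP = 0.048866 * (1287.2/0.48159) * (1000*2.2339^2/2) / 1000
dP = 325.89 kPa


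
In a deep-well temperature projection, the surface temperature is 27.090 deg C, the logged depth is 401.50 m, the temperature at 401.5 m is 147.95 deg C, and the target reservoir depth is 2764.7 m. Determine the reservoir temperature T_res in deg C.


Step 1: grad = (T_d1 - T_surf)/d1 * 1000 = (147.95 - 27.09)/401.5 * 1000 = 301.0212 deg C/km
Step 2: T_res = T_surf + grad*d2/1000 = 27.09 + 301.0212*2764.7/1000 = 859.32 deg C
T_res = 859.32 deg C


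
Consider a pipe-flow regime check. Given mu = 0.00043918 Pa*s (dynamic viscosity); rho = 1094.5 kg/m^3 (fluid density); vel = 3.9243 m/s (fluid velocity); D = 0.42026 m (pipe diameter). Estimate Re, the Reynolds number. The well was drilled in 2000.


Re = rho * vel * D / mu
Re = 1094.5 * 3.9243 * 0.42026 / 0.00043918
Re = 4.1101e+06


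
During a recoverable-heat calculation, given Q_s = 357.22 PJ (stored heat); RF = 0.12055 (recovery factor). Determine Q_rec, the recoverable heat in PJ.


Q_rec = Q_s * RF
Q_rec = 357.22 * 0.12055
Q_rec = 43.063 PJ


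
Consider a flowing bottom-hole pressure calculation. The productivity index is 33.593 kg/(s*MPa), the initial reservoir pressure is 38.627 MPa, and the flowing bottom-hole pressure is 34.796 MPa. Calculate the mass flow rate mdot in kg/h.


mdot = (P_i - P_wf) * PI
mdot = (38.627 - 34.796) * 33.593
mdot = 128.6948 kg/s
Convert: 128.6948 kg/s * 3600.0 = 4.6330e+05 kg/h
mdot = 4.6330e+05 kg/h


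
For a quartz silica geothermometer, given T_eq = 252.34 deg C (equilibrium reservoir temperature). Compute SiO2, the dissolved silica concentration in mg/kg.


SiO2 = 10^(5.19 - 1309/(T_eq + 273.15))
SiO2 = 10^(5.19 - 1309/(252.34 + 273.15))
SiO2 = 500.02 mg/kg


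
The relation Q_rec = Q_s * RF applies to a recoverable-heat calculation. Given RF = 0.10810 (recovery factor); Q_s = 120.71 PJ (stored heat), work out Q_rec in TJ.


Q_rec = Q_s * RF
Q_rec = 120.71 * 0.10810
Q_rec = 13.04875 PJ
Convert: 13.04875 PJ * 1000.0 = 13049 TJ
Q_rec = 13049 TJ


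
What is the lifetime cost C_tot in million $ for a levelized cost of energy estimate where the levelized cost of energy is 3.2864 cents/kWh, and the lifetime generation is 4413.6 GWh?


C_tot = LCOE / 100 * E_tot
C_tot = 3.2864 / 100 * 4413.6
C_tot = 145.05 million $


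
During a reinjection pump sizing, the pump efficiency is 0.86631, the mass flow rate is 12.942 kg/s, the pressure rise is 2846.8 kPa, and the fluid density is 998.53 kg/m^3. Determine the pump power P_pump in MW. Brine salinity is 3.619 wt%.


P_pump = mdot * dP / (rho * eta)
P_pump = 12.942 * 2846.8 / (998.53 * 0.86631)
P_pump = 42.59160 kW
Convert: 42.59160 kW * 0.001 = 0.042592 MW
P_pump = 0.042592 MW


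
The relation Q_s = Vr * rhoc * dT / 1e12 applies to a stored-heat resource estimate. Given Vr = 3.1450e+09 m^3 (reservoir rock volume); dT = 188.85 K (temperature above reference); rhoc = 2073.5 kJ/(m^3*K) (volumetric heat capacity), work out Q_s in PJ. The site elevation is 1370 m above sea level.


Q_s = Vr * rhoc * dT / 1e12
Q_s = 3.1450e+09 * 2073.5 * 188.85 / 1e12
Q_s = 1231.5 PJ


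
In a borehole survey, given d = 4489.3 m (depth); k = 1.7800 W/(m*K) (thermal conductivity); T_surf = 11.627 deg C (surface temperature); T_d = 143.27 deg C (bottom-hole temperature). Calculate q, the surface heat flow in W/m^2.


Step 1: grad = (T_d - T_surf)/d * 1000 = (143.27 - 11.627)/4489.3 * 1000 = 29.32373 deg C/km
Step 2: q = k * grad / 1000 = 1.78 * 29.32373 / 1000 = 0.052196 W/m^2
q = 0.052196 W/m^2


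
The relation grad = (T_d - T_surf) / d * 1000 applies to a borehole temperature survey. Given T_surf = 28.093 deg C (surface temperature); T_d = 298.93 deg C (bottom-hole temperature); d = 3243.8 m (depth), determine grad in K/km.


grad = (T_d - T_surf) / d * 1000
grad = (298.93 - 28.093) / 3243.8 * 1000
grad = 83.49374 deg C/km
Convert: 83.49374 deg C/km * 1.0 = 83.494 K/km
grad = 83.494 K/km


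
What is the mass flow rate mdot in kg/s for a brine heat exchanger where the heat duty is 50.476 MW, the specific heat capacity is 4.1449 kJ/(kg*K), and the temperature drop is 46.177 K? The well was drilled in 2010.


mdot = Q * 1000 / (cp * dT)
mdot = 50.476 * 1000 / (4.1449 * 46.177)
mdot = 263.72 kg/s


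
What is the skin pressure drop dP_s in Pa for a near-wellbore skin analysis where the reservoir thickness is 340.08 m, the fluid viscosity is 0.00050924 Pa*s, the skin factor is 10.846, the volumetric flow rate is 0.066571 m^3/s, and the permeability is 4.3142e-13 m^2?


dP_s = S * q * mu / (2*pi*k*hr) / 1000
dP_s = 10.846 * 0.066571 * 0.00050924 / (2*pi*4.3142e-13*340.08) / 1000
dP_s = 398.8558 kPa
Convert: 398.8558 kPa * 1000.0 = 3.9886e+05 Pa
dP_s = 3.9886e+05 Pa


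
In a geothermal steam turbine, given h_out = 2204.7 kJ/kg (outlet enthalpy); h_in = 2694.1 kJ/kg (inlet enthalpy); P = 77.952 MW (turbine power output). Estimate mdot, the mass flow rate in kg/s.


mdot = P * 1000 / (h_in - h_out)
mdot = 77.952 * 1000 / (2694.1 - 2204.7)
mdot = 159.28 kg/s


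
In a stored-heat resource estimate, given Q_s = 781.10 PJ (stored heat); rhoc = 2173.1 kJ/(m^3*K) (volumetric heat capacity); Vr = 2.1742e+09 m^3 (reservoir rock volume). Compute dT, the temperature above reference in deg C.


dT = Q_s * 1e12 / (Vr * rhoc)
dT = 781.10 * 1e12 / (2.1742e+09 * 2173.1)
dT = 165.3208 K
Convert (temperature difference, 1 K = 1 deg C): 165.3208 K = 165.3208 deg C
dT = 165.32 deg C


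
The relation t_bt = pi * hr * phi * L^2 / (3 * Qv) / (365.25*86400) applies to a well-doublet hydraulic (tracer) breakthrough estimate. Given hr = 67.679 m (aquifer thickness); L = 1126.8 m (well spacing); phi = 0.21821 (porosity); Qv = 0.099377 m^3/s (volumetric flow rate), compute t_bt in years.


t_bt = pi * hr * phi * L^2 / (3 * Qv) / (365.25*86400)
t_bt = pi * 67.679 * 0.21821 * 1126.8^2 / (3 * 0.099377) / (365.25*86400)
t_bt = 6.2612 years


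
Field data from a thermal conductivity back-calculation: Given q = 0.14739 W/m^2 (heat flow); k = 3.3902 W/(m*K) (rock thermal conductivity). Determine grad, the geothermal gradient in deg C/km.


grad = q / k * 1000
grad = 0.14739 / 3.3902 * 1000
grad = 43.475 deg C/km


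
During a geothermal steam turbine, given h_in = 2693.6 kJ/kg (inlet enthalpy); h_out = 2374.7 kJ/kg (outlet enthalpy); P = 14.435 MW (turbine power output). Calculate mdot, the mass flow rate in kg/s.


mdot = P * 1000 / (h_in - h_out)
mdot = 14.435 * 1000 / (2693.6 - 2374.7)
mdot = 45.265 kg/s


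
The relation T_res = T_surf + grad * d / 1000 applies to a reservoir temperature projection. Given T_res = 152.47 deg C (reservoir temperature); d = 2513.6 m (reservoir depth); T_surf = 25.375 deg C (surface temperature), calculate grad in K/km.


grad = (T_res - T_surf) / d * 1000
grad = (152.47 - 25.375) / 2513.6 * 1000
grad = 50.56294 deg C/km
Convert: 50.56294 deg C/km * 1.0 = 50.563 K/km
grad = 50.563 K/km


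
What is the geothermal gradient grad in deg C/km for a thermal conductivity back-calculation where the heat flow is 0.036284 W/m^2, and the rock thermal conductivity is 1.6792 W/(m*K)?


grad = q / k * 1000
grad = 0.036284 / 1.6792 * 1000
grad = 21.608 deg C/km


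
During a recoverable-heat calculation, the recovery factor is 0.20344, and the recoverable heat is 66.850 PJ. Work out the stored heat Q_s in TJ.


Q_s = Q_rec / RF
Q_s = 66.850 / 0.20344
Q_s = 328.5981 PJ
Convert: 328.5981 PJ * 1000.0 = 3.2860e+05 TJ
Q_s = 3.2860e+05 TJ


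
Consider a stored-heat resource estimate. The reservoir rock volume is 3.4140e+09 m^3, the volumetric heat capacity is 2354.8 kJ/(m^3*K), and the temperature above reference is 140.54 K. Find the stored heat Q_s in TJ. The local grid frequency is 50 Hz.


Q_s = Vr * rhoc * dT / 1e12
Q_s = 3.4140e+09 * 2354.8 * 140.54 / 1e12
Q_s = 1129.841 PJ
Convert: 1129.841 PJ * 1000.0 = 1.1298e+06 TJ
Q_s = 1.1298e+06 TJ


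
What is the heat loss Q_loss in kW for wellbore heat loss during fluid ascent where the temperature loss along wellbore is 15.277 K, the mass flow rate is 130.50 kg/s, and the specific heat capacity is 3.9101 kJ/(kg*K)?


Q_loss = mdot * cp * dT
Q_loss = 130.50 * 3.9101 * 15.277
Q_loss = 7795.4 kW


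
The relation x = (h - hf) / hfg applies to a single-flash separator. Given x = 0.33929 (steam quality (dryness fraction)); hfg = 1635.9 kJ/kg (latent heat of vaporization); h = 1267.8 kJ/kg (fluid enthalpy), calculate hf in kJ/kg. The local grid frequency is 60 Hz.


hf = h - x * hfg
hf = 1267.8 - 0.33929 * 1635.9
hf = 712.76 kJ/kg


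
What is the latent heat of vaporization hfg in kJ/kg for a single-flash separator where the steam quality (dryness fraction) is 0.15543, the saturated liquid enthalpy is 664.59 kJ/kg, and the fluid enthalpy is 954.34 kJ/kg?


hfg = (h - hf) / x
hfg = (954.34 - 664.59) / 0.15543
hfg = 1864.2 kJ/kg


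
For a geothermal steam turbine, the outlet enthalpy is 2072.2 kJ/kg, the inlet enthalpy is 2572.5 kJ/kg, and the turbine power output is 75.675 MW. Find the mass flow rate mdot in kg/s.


mdot = P * 1000 / (h_in - h_out)
mdot = 75.675 * 1000 / (2572.5 - 2072.2)
mdot = 151.26 kg/s


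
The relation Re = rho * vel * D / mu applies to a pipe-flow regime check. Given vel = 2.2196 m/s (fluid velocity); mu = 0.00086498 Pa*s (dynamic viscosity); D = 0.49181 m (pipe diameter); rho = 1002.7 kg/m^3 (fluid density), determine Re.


Re = rho * vel * D / mu
Re = 1002.7 * 2.2196 * 0.49181 / 0.00086498
Re = 1.2654e+06


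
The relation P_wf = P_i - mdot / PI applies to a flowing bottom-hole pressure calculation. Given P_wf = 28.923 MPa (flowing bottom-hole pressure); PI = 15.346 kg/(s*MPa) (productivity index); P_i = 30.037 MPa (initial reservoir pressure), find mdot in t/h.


mdot = (P_i - P_wf) * PI
mdot = (30.037 - 28.923) * 15.346
mdot = 17.09544 kg/s
Convert: 17.09544 kg/s * 3.6 = 61.544 t/h
mdot = 61.544 t/h


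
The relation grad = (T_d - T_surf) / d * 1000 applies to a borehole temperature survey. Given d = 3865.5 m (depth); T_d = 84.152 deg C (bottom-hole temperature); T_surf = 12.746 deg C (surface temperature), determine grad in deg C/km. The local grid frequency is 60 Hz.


grad = (T_d - T_surf) / d * 1000
grad = (84.152 - 12.746) / 3865.5 * 1000
grad = 18.473 deg C/km


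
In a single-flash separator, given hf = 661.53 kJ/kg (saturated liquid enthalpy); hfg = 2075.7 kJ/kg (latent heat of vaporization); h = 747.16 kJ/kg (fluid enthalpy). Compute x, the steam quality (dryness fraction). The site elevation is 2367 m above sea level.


x = (h - hf) / hfg
x = (747.16 - 661.53) / 2075.7
x = 0.041254


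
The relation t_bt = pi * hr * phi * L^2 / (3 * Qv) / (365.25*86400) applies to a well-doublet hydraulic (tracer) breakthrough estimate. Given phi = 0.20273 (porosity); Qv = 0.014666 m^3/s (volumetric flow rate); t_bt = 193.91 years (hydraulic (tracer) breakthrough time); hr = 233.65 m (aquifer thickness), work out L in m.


L = sqrt(t_bt*365.25*86400*3*Qv / (pi*hr*phi))
L = sqrt(193.91*365.25*86400*3*0.014666 / (pi*233.65*0.20273))
L = 1345.1 m


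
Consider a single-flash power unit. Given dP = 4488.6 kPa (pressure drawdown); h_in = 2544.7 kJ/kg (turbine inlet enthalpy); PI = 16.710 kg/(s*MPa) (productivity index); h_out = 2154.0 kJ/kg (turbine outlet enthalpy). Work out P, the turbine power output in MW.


Step 1: mdot = PI * dP / 1000 = 16.71 * 4488.6 / 1000 = 75.00451 kg/s
Step 2: P = mdot*(h_in - h_out)/1000 = 75.00451*(2544.7 - 2154.0)/1000 = 29.304 MW
P = 29.304 MW


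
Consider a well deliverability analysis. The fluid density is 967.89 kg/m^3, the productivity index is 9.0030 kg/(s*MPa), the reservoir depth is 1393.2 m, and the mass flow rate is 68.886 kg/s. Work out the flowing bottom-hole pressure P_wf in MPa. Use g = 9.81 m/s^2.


Step 1: P_i = rho*g*h/1e6 = 967.89*9.81*1393.2/1e6 = 13.22844 MPa
Step 2: P_wf = P_i - mdot/PI = 13.22844 - 68.886/9.003 = 5.5770 MPa
P_wf = 5.5770 MPa


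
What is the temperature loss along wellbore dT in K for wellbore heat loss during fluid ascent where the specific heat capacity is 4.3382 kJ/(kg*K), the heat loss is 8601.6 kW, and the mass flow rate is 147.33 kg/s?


dT = Q_loss / (mdot * cp)
dT = 8601.6 / (147.33 * 4.3382)
dT = 13.458 K


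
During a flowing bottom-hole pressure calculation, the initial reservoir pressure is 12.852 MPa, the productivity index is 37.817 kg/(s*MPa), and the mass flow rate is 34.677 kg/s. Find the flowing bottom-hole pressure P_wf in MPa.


P_wf = P_i - mdot / PI
P_wf = 12.852 - 34.677 / 37.817
P_wf = 11.935 MPa


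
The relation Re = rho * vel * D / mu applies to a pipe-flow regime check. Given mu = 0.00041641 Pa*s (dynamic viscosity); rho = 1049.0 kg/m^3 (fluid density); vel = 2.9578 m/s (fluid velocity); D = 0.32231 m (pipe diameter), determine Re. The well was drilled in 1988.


Re = rho * vel * D / mu
Re = 1049.0 * 2.9578 * 0.32231 / 0.00041641
Re = 2.4016e+06


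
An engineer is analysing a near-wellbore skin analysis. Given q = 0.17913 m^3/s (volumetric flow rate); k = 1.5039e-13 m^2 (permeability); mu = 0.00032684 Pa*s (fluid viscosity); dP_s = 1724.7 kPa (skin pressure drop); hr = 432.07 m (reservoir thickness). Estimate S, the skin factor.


S = dP_s * 1000 * 2*pi*k*hr / (q*mu)
S = 1724.7 * 1000 * 2*pi*1.5039e-13*432.07 / (0.17913*0.00032684)
S = 12.027


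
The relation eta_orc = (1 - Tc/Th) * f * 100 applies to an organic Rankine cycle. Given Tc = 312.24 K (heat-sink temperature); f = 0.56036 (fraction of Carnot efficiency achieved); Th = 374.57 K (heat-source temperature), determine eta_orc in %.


eta_orc = (1 - Tc/Th) * f * 100
eta_orc = (1 - 312.24/374.57) * 0.56036 * 100
eta_orc = 9.3246 %


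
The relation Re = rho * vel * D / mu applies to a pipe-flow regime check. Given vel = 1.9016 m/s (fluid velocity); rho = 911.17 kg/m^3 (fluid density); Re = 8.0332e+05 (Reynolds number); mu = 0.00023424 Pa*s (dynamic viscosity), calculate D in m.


D = Re * mu / (rho * vel)
D = 8.0332e+05 * 0.00023424 / (911.17 * 1.9016)
D = 0.10860 m


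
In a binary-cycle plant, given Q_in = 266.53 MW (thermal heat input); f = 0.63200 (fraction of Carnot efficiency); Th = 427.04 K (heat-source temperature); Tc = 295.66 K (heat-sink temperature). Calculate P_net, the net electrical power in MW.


Step 1: eta = (1 - Tc/Th)*f = (1 - 295.66/427.04)*0.632 = 0.1944365
Step 2: P_net = eta * Q_in = 0.1944365 * 266.53 = 51.823 MW
P_net = 51.823 MW
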